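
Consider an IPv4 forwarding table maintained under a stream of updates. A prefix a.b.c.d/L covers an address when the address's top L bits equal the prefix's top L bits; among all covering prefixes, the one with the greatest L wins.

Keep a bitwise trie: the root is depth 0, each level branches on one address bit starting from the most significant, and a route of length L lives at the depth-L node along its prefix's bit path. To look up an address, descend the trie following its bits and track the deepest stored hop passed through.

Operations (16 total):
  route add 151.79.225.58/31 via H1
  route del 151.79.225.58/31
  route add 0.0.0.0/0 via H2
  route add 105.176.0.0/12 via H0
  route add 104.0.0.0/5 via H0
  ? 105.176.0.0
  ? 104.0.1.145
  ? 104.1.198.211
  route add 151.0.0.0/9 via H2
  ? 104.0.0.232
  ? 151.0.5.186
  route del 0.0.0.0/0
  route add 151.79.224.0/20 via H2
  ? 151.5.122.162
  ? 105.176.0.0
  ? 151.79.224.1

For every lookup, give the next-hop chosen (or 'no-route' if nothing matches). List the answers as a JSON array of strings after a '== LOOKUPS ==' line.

Apply in order:
  add 151.79.225.58/31 -> H1 at depth 31
  del 151.79.225.58/31 (clear depth 31)
  add 0.0.0.0/0 -> H2 at depth 0
  add 105.176.0.0/12 -> H0 at depth 12
  add 104.0.0.0/5 -> H0 at depth 5
  lookup 105.176.0.0: bits 011010011011 walk d0:H2→d1:-→d2:-→d3:-→d4:-→d5:H0→d6:-→d7:-→d8:-→d9:-→d10:-→d11:-→d12:H0 -> H0
  lookup 104.0.1.145: bits 0110100 walk d0:H2→d1:-→d2:-→d3:-→d4:-→d5:H0→d6:-→d7:- -> H0
  lookup 104.1.198.211: bits 0110100 walk d0:H2→d1:-→d2:-→d3:-→d4:-→d5:H0→d6:-→d7:- -> H0
  add 151.0.0.0/9 -> H2 at depth 9
  lookup 104.0.0.232: bits 0110100 walk d0:H2→d1:-→d2:-→d3:-→d4:-→d5:H0→d6:-→d7:- -> H0
  lookup 151.0.5.186: bits 100101110 walk d0:H2→d1:-→d2:-→d3:-→d4:-→d5:-→d6:-→d7:-→d8:-→d9:H2 -> H2
  del 0.0.0.0/0 (clear depth 0)
  add 151.79.224.0/20 -> H2 at depth 20
  lookup 151.5.122.162: bits 100101110 walk d0:-→d1:-→d2:-→d3:-→d4:-→d5:-→d6:-→d7:-→d8:-→d9:H2 -> H2
  lookup 105.176.0.0: bits 011010011011 walk d0:-→d1:-→d2:-→d3:-→d4:-→d5:H0→d6:-→d7:-→d8:-→d9:-→d10:-→d11:-→d12:H0 -> H0
  lookup 151.79.224.1: bits 10010111010011111110000 walk d0:-→d1:-→d2:-→d3:-→d4:-→d5:-→d6:-→d7:-→d8:-→d9:H2→d10:-→d11:-→d12:-→d13:-→d14:-→d15:-→d16:-→d17:-→d18:-→d19:-→d20:H2→d21:-→d22:-→d23:- -> H2

== LOOKUPS ==
["H0","H0","H0","H0","H2","H2","H0","H2"]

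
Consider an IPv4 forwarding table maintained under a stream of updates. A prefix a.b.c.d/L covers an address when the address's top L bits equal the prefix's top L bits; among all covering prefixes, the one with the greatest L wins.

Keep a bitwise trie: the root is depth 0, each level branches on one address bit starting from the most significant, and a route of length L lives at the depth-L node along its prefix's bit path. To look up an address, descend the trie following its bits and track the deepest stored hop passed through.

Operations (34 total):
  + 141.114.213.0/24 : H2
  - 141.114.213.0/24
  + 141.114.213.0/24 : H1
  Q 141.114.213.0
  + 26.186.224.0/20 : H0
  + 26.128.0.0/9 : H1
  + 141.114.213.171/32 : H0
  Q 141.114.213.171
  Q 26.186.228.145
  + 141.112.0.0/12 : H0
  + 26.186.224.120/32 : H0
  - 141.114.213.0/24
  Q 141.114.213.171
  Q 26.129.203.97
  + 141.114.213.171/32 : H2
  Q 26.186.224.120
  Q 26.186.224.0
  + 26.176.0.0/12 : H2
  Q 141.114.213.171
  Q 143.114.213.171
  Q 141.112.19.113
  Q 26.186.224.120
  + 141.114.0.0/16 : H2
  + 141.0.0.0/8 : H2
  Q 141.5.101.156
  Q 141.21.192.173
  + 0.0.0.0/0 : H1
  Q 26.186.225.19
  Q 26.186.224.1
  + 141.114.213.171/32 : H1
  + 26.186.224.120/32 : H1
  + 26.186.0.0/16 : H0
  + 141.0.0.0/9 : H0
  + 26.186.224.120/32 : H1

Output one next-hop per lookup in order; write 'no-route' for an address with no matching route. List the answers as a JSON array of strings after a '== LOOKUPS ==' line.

Trace:
  add 141.114.213.0/24 -> H2 at depth 24
  - 141.114.213.0/24 clear@24
  add 141.114.213.0/24 -> H1 at depth 24
  ? 141.114.213.0  path d0:-→d1:-→d2:-→d3:-→d4:-→d5:-→d6:-→d7:-→d8:-→d9:-→d10:-→d11:-→d12:-→d13:-→d14:-→d15:-→d16:-→d17:-→d18:-→d19:-→d20:-→d21:-→d22:-→d23:-→d24:H1  best=H1
  add 26.186.224.0/20 -> H0 at depth 20
  add 26.128.0.0/9 -> H1 at depth 9
  add 141.114.213.171/32 -> H0 at depth 32
  ? 141.114.213.171  path d0:-→d1:-→d2:-→d3:-→d4:-→d5:-→d6:-→d7:-→d8:-→d9:-→d10:-→d11:-→d12:-→d13:-→d14:-→d15:-→d16:-→d17:-→d18:-→d19:-→d20:-→d21:-→d22:-→d23:-→d24:H1→d25:-→d26:-→d27:-→d28:-→d29:-→d30:-→d31:-→d32:H0  best=H0
  ? 26.186.228.145  path d0:-→d1:-→d2:-→d3:-→d4:-→d5:-→d6:-→d7:-→d8:-→d9:H1→d10:-→d11:-→d12:-→d13:-→d14:-→d15:-→d16:-→d17:-→d18:-→d19:-→d20:H0  best=H0
  add 141.112.0.0/12 -> H0 at depth 12
  add 26.186.224.120/32 -> H0 at depth 32
  - 141.114.213.0/24 clear@24
  ? 141.114.213.171  path d0:-→d1:-→d2:-→d3:-→d4:-→d5:-→d6:-→d7:-→d8:-→d9:-→d10:-→d11:-→d12:H0→d13:-→d14:-→d15:-→d16:-→d17:-→d18:-→d19:-→d20:-→d21:-→d22:-→d23:-→d24:-→d25:-→d26:-→d27:-→d28:-→d29:-→d30:-→d31:-→d32:H0  best=H0
  ? 26.129.203.97  path d0:-→d1:-→d2:-→d3:-→d4:-→d5:-→d6:-→d7:-→d8:-→d9:H1→d10:-  best=H1
  add 141.114.213.171/32 -> H2 at depth 32
  ? 26.186.224.120  path d0:-→d1:-→d2:-→d3:-→d4:-→d5:-→d6:-→d7:-→d8:-→d9:H1→d10:-→d11:-→d12:-→d13:-→d14:-→d15:-→d16:-→d17:-→d18:-→d19:-→d20:H0→d21:-→d22:-→d23:-→d24:-→d25:-→d26:-→d27:-→d28:-→d29:-→d30:-→d31:-→d32:H0  best=H0
  ? 26.186.224.0  path d0:-→d1:-→d2:-→d3:-→d4:-→d5:-→d6:-→d7:-→d8:-→d9:H1→d10:-→d11:-→d12:-→d13:-→d14:-→d15:-→d16:-→d17:-→d18:-→d19:-→d20:H0→d21:-→d22:-→d23:-→d24:-→d25:-  best=H0
  add 26.176.0.0/12 -> H2 at depth 12
  ? 141.114.213.171  path d0:-→d1:-→d2:-→d3:-→d4:-→d5:-→d6:-→d7:-→d8:-→d9:-→d10:-→d11:-→d12:H0→d13:-→d14:-→d15:-→d16:-→d17:-→d18:-→d19:-→d20:-→d21:-→d22:-→d23:-→d24:-→d25:-→d26:-→d27:-→d28:-→d29:-→d30:-→d31:-→d32:H2  best=H2
  ? 143.114.213.171  path d0:-→d1:-→d2:-→d3:-→d4:-→d5:-→d6:-  best=no-route
  ? 141.112.19.113  path d0:-→d1:-→d2:-→d3:-→d4:-→d5:-→d6:-→d7:-→d8:-→d9:-→d10:-→d11:-→d12:H0→d13:-→d14:-  best=H0
  ? 26.186.224.120  path d0:-→d1:-→d2:-→d3:-→d4:-→d5:-→d6:-→d7:-→d8:-→d9:H1→d10:-→d11:-→d12:H2→d13:-→d14:-→d15:-→d16:-→d17:-→d18:-→d19:-→d20:H0→d21:-→d22:-→d23:-→d24:-→d25:-→d26:-→d27:-→d28:-→d29:-→d30:-→d31:-→d32:H0  best=H0
  add 141.114.0.0/16 -> H2 at depth 16
  add 141.0.0.0/8 -> H2 at depth 8
  ? 141.5.101.156  path d0:-→d1:-→d2:-→d3:-→d4:-→d5:-→d6:-→d7:-→d8:H2→d9:-  best=H2
  ? 141.21.192.173  path d0:-→d1:-→d2:-→d3:-→d4:-→d5:-→d6:-→d7:-→d8:H2→d9:-  best=H2
  add 0.0.0.0/0 -> H1 at depth 0
  ? 26.186.225.19  path d0:H1→d1:-→d2:-→d3:-→d4:-→d5:-→d6:-→d7:-→d8:-→d9:H1→d10:-→d11:-→d12:H2→d13:-→d14:-→d15:-→d16:-→d17:-→d18:-→d19:-→d20:H0→d21:-→d22:-→d23:-  best=H0
  ? 26.186.224.1  path d0:H1→d1:-→d2:-→d3:-→d4:-→d5:-→d6:-→d7:-→d8:-→d9:H1→d10:-→d11:-→d12:H2→d13:-→d14:-→d15:-→d16:-→d17:-→d18:-→d19:-→d20:H0→d21:-→d22:-→d23:-→d24:-→d25:-  best=H0
  add 141.114.213.171/32 -> H1 at depth 32
  add 26.186.224.120/32 -> H1 at depth 32
  add 26.186.0.0/16 -> H0 at depth 16
  add 141.0.0.0/9 -> H0 at depth 9
  add 26.186.224.120/32 -> H1 at depth 32

== LOOKUPS ==
["H1","H0","H0","H0","H1","H0","H0","H2","no-route","H0","H0","H2","H2","H0","H0"]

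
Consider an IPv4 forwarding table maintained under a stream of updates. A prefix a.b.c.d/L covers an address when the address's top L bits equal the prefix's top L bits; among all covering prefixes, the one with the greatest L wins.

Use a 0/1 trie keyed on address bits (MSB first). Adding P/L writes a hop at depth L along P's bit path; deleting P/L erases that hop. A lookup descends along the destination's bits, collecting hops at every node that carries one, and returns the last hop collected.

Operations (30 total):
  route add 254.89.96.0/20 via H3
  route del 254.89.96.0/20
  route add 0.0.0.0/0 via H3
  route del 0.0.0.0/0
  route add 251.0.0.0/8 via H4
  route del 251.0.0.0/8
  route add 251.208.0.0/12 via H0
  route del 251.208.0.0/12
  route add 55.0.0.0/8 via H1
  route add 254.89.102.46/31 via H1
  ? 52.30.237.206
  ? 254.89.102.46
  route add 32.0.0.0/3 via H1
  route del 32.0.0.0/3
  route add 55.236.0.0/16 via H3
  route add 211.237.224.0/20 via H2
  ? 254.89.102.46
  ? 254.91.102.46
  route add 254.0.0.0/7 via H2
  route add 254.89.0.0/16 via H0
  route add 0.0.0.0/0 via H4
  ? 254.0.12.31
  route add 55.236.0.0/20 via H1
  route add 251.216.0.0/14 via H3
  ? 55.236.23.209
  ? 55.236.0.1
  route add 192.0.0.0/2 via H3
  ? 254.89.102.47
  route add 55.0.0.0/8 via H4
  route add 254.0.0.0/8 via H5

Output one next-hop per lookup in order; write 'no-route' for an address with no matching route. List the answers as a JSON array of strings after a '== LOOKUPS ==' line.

Process each operation:
  add 254.89.96.0/20 -> H3 at depth 20
  - 254.89.96.0/20 clear@20
  add 0.0.0.0/0 -> H3 at depth 0
  - 0.0.0.0/0 clear@0
  add 251.0.0.0/8 -> H4 at depth 8
  - 251.0.0.0/8 clear@8
  add 251.208.0.0/12 -> H0 at depth 12
  - 251.208.0.0/12 clear@12
  add 55.0.0.0/8 -> H1 at depth 8
  add 254.89.102.46/31 -> H1 at depth 31
  ? 52.30.237.206  path d0:-→d1:-→d2:-→d3:-→d4:-→d5:-→d6:-  best=no-route
  ? 254.89.102.46  path d0:-→d1:-→d2:-→d3:-→d4:-→d5:-→d6:-→d7:-→d8:-→d9:-→d10:-→d11:-→d12:-→d13:-→d14:-→d15:-→d16:-→d17:-→d18:-→d19:-→d20:-→d21:-→d22:-→d23:-→d24:-→d25:-→d26:-→d27:-→d28:-→d29:-→d30:-→d31:H1  best=H1
  add 32.0.0.0/3 -> H1 at depth 3
  - 32.0.0.0/3 clear@3
  add 55.236.0.0/16 -> H3 at depth 16
  add 211.237.224.0/20 -> H2 at depth 20
  ? 254.89.102.46  path d0:-→d1:-→d2:-→d3:-→d4:-→d5:-→d6:-→d7:-→d8:-→d9:-→d10:-→d11:-→d12:-→d13:-→d14:-→d15:-→d16:-→d17:-→d18:-→d19:-→d20:-→d21:-→d22:-→d23:-→d24:-→d25:-→d26:-→d27:-→d28:-→d29:-→d30:-→d31:H1  best=H1
  ? 254.91.102.46  path d0:-→d1:-→d2:-→d3:-→d4:-→d5:-→d6:-→d7:-→d8:-→d9:-→d10:-→d11:-→d12:-→d13:-→d14:-  best=no-route
  add 254.0.0.0/7 -> H2 at depth 7
  add 254.89.0.0/16 -> H0 at depth 16
  add 0.0.0.0/0 -> H4 at depth 0
  ? 254.0.12.31  path d0:H4→d1:-→d2:-→d3:-→d4:-→d5:-→d6:-→d7:H2→d8:-→d9:-  best=H2
  add 55.236.0.0/20 -> H1 at depth 20
  add 251.216.0.0/14 -> H3 at depth 14
  ? 55.236.23.209  path d0:H4→d1:-→d2:-→d3:-→d4:-→d5:-→d6:-→d7:-→d8:H1→d9:-→d10:-→d11:-→d12:-→d13:-→d14:-→d15:-→d16:H3→d17:-→d18:-→d19:-  best=H3
  ? 55.236.0.1  path d0:H4→d1:-→d2:-→d3:-→d4:-→d5:-→d6:-→d7:-→d8:H1→d9:-→d10:-→d11:-→d12:-→d13:-→d14:-→d15:-→d16:H3→d17:-→d18:-→d19:-→d20:H1  best=H1
  add 192.0.0.0/2 -> H3 at depth 2
  ? 254.89.102.47  path d0:H4→d1:-→d2:H3→d3:-→d4:-→d5:-→d6:-→d7:H2→d8:-→d9:-→d10:-→d11:-→d12:-→d13:-→d14:-→d15:-→d16:H0→d17:-→d18:-→d19:-→d20:-→d21:-→d22:-→d23:-→d24:-→d25:-→d26:-→d27:-→d28:-→d29:-→d30:-→d31:H1  best=H1
  add 55.0.0.0/8 -> H4 at depth 8
  add 254.0.0.0/8 -> H5 at depth 8

== LOOKUPS ==
["no-route","H1","H1","no-route","H2","H3","H1","H1"]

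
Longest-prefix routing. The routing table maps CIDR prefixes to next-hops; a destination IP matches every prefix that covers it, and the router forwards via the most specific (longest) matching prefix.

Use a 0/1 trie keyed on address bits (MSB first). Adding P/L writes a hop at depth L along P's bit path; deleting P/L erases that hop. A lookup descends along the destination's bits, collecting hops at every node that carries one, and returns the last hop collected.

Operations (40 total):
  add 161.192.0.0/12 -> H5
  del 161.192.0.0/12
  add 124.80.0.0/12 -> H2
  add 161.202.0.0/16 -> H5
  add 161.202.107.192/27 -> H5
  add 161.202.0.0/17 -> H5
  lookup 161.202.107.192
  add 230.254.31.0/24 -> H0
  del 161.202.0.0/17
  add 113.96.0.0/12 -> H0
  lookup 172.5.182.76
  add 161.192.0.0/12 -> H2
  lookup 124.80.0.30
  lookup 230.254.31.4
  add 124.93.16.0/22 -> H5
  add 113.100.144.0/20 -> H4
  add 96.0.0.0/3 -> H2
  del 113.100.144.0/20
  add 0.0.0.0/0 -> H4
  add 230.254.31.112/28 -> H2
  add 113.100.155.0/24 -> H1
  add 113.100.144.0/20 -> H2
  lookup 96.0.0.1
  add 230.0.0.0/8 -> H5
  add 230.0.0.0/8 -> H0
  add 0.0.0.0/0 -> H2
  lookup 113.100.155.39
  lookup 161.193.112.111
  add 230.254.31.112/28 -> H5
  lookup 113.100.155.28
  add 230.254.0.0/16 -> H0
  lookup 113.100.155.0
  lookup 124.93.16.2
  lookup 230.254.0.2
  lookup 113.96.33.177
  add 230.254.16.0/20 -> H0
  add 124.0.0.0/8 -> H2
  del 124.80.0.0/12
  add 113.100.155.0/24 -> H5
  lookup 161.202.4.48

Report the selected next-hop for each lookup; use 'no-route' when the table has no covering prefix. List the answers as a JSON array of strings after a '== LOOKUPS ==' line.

Process each operation:
  add 161.192.0.0/12 -> H5 at depth 12
  del 161.192.0.0/12 (clear depth 12)
  add 124.80.0.0/12 -> H2 at depth 12
  add 161.202.0.0/16 -> H5 at depth 16
  add 161.202.107.192/27 -> H5 at depth 27
  add 161.202.0.0/17 -> H5 at depth 17
  lookup 161.202.107.192: bits 101000011100101001101011110 walk d0:-→d1:-→d2:-→d3:-→d4:-→d5:-→d6:-→d7:-→d8:-→d9:-→d10:-→d11:-→d12:-→d13:-→d14:-→d15:-→d16:H5→d17:H5→d18:-→d19:-→d20:-→d21:-→d22:-→d23:-→d24:-→d25:-→d26:-→d27:H5 -> H5
  add 230.254.31.0/24 -> H0 at depth 24
  del 161.202.0.0/17 (clear depth 17)
  add 113.96.0.0/12 -> H0 at depth 12
  lookup 172.5.182.76: bits 1010 walk d0:-→d1:-→d2:-→d3:-→d4:- -> no-route
  add 161.192.0.0/12 -> H2 at depth 12
  lookup 124.80.0.30: bits 011111000101 walk d0:-→d1:-→d2:-→d3:-→d4:-→d5:-→d6:-→d7:-→d8:-→d9:-→d10:-→d11:-→d12:H2 -> H2
  lookup 230.254.31.4: bits 111001101111111000011111 walk d0:-→d1:-→d2:-→d3:-→d4:-→d5:-→d6:-→d7:-→d8:-→d9:-→d10:-→d11:-→d12:-→d13:-→d14:-→d15:-→d16:-→d17:-→d18:-→d19:-→d20:-→d21:-→d22:-→d23:-→d24:H0 -> H0
  add 124.93.16.0/22 -> H5 at depth 22
  add 113.100.144.0/20 -> H4 at depth 20
  add 96.0.0.0/3 -> H2 at depth 3
  del 113.100.144.0/20 (clear depth 20)
  add 0.0.0.0/0 -> H4 at depth 0
  add 230.254.31.112/28 -> H2 at depth 28
  add 113.100.155.0/24 -> H1 at depth 24
  add 113.100.144.0/20 -> H2 at depth 20
  lookup 96.0.0.1: bits 011 walk d0:H4→d1:-→d2:-→d3:H2 -> H2
  add 230.0.0.0/8 -> H5 at depth 8
  add 230.0.0.0/8 -> H0 at depth 8
  add 0.0.0.0/0 -> H2 at depth 0
  lookup 113.100.155.39: bits 011100010110010010011011 walk d0:H2→d1:-→d2:-→d3:H2→d4:-→d5:-→d6:-→d7:-→d8:-→d9:-→d10:-→d11:-→d12:H0→d13:-→d14:-→d15:-→d16:-→d17:-→d18:-→d19:-→d20:H2→d21:-→d22:-→d23:-→d24:H1 -> H1
  lookup 161.193.112.111: bits 101000011100 walk d0:H2→d1:-→d2:-→d3:-→d4:-→d5:-→d6:-→d7:-→d8:-→d9:-→d10:-→d11:-→d12:H2 -> H2
  add 230.254.31.112/28 -> H5 at depth 28
  lookup 113.100.155.28: bits 011100010110010010011011 walk d0:H2→d1:-→d2:-→d3:H2→d4:-→d5:-→d6:-→d7:-→d8:-→d9:-→d10:-→d11:-→d12:H0→d13:-→d14:-→d15:-→d16:-→d17:-→d18:-→d19:-→d20:H2→d21:-→d22:-→d23:-→d24:H1 -> H1
  add 230.254.0.0/16 -> H0 at depth 16
  lookup 113.100.155.0: bits 011100010110010010011011 walk d0:H2→d1:-→d2:-→d3:H2→d4:-→d5:-→d6:-→d7:-→d8:-→d9:-→d10:-→d11:-→d12:H0→d13:-→d14:-→d15:-→d16:-→d17:-→d18:-→d19:-→d20:H2→d21:-→d22:-→d23:-→d24:H1 -> H1
  lookup 124.93.16.2: bits 0111110001011101000100 walk d0:H2→d1:-→d2:-→d3:H2→d4:-→d5:-→d6:-→d7:-→d8:-→d9:-→d10:-→d11:-→d12:H2→d13:-→d14:-→d15:-→d16:-→d17:-→d18:-→d19:-→d20:-→d21:-→d22:H5 -> H5
  lookup 230.254.0.2: bits 1110011011111110000 walk d0:H2→d1:-→d2:-→d3:-→d4:-→d5:-→d6:-→d7:-→d8:H0→d9:-→d10:-→d11:-→d12:-→d13:-→d14:-→d15:-→d16:H0→d17:-→d18:-→d19:- -> H0
  lookup 113.96.33.177: bits 0111000101100 walk d0:H2→d1:-→d2:-→d3:H2→d4:-→d5:-→d6:-→d7:-→d8:-→d9:-→d10:-→d11:-→d12:H0→d13:- -> H0
  add 230.254.16.0/20 -> H0 at depth 20
  add 124.0.0.0/8 -> H2 at depth 8
  del 124.80.0.0/12 (clear depth 12)
  add 113.100.155.0/24 -> H5 at depth 24
  lookup 161.202.4.48: bits 10100001110010100 walk d0:H2→d1:-→d2:-→d3:-→d4:-→d5:-→d6:-→d7:-→d8:-→d9:-→d10:-→d11:-→d12:H2→d13:-→d14:-→d15:-→d16:H5→d17:- -> H5

== LOOKUPS ==
["H5","no-route","H2","H0","H2","H1","H2","H1","H1","H5","H0","H0","H5"]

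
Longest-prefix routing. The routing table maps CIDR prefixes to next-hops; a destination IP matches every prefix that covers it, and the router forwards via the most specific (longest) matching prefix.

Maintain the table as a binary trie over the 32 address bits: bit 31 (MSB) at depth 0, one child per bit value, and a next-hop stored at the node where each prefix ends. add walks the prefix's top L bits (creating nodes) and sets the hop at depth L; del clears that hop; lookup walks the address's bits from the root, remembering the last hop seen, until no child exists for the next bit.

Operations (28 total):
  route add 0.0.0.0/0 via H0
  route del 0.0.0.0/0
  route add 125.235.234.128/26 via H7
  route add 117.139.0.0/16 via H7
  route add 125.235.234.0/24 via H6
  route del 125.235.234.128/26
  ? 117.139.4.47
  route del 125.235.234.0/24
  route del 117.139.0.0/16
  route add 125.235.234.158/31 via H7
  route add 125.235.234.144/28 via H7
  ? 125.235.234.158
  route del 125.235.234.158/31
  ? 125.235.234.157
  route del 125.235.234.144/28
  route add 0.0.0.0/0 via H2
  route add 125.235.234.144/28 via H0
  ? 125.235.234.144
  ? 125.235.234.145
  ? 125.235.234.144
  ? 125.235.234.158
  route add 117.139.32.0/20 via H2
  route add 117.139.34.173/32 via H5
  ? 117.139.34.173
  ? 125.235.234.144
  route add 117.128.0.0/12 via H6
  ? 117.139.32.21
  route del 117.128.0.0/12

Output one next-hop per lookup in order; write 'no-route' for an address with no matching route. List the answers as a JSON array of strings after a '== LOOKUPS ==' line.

Trace:
  add 0.0.0.0/0 -> H0 at depth 0
  - 0.0.0.0/0 clear@0
  add 125.235.234.128/26 -> H7 at depth 26
  add 117.139.0.0/16 -> H7 at depth 16
  add 125.235.234.0/24 -> H6 at depth 24
  - 125.235.234.128/26 clear@26
  ? 117.139.4.47  path d0:-→d1:-→d2:-→d3:-→d4:-→d5:-→d6:-→d7:-→d8:-→d9:-→d10:-→d11:-→d12:-→d13:-→d14:-→d15:-→d16:H7  best=H7
  - 125.235.234.0/24 clear@24
  - 117.139.0.0/16 clear@16
  add 125.235.234.158/31 -> H7 at depth 31
  add 125.235.234.144/28 -> H7 at depth 28
  ? 125.235.234.158  path d0:-→d1:-→d2:-→d3:-→d4:-→d5:-→d6:-→d7:-→d8:-→d9:-→d10:-→d11:-→d12:-→d13:-→d14:-→d15:-→d16:-→d17:-→d18:-→d19:-→d20:-→d21:-→d22:-→d23:-→d24:-→d25:-→d26:-→d27:-→d28:H7→d29:-→d30:-→d31:H7  best=H7
  - 125.235.234.158/31 clear@31
  ? 125.235.234.157  path d0:-→d1:-→d2:-→d3:-→d4:-→d5:-→d6:-→d7:-→d8:-→d9:-→d10:-→d11:-→d12:-→d13:-→d14:-→d15:-→d16:-→d17:-→d18:-→d19:-→d20:-→d21:-→d22:-→d23:-→d24:-→d25:-→d26:-→d27:-→d28:H7→d29:-→d30:-  best=H7
  - 125.235.234.144/28 clear@28
  add 0.0.0.0/0 -> H2 at depth 0
  add 125.235.234.144/28 -> H0 at depth 28
  ? 125.235.234.144  path d0:H2→d1:-→d2:-→d3:-→d4:-→d5:-→d6:-→d7:-→d8:-→d9:-→d10:-→d11:-→d12:-→d13:-→d14:-→d15:-→d16:-→d17:-→d18:-→d19:-→d20:-→d21:-→d22:-→d23:-→d24:-→d25:-→d26:-→d27:-→d28:H0  best=H0
  ? 125.235.234.145  path d0:H2→d1:-→d2:-→d3:-→d4:-→d5:-→d6:-→d7:-→d8:-→d9:-→d10:-→d11:-→d12:-→d13:-→d14:-→d15:-→d16:-→d17:-→d18:-→d19:-→d20:-→d21:-→d22:-→d23:-→d24:-→d25:-→d26:-→d27:-→d28:H0  best=H0
  ? 125.235.234.144  path d0:H2→d1:-→d2:-→d3:-→d4:-→d5:-→d6:-→d7:-→d8:-→d9:-→d10:-→d11:-→d12:-→d13:-→d14:-→d15:-→d16:-→d17:-→d18:-→d19:-→d20:-→d21:-→d22:-→d23:-→d24:-→d25:-→d26:-→d27:-→d28:H0  best=H0
  ? 125.235.234.158  path d0:H2→d1:-→d2:-→d3:-→d4:-→d5:-→d6:-→d7:-→d8:-→d9:-→d10:-→d11:-→d12:-→d13:-→d14:-→d15:-→d16:-→d17:-→d18:-→d19:-→d20:-→d21:-→d22:-→d23:-→d24:-→d25:-→d26:-→d27:-→d28:H0→d29:-→d30:-→d31:-  best=H0
  add 117.139.32.0/20 -> H2 at depth 20
  add 117.139.34.173/32 -> H5 at depth 32
  ? 117.139.34.173  path d0:H2→d1:-→d2:-→d3:-→d4:-→d5:-→d6:-→d7:-→d8:-→d9:-→d10:-→d11:-→d12:-→d13:-→d14:-→d15:-→d16:-→d17:-→d18:-→d19:-→d20:H2→d21:-→d22:-→d23:-→d24:-→d25:-→d26:-→d27:-→d28:-→d29:-→d30:-→d31:-→d32:H5  best=H5
  ? 125.235.234.144  path d0:H2→d1:-→d2:-→d3:-→d4:-→d5:-→d6:-→d7:-→d8:-→d9:-→d10:-→d11:-→d12:-→d13:-→d14:-→d15:-→d16:-→d17:-→d18:-→d19:-→d20:-→d21:-→d22:-→d23:-→d24:-→d25:-→d26:-→d27:-→d28:H0  best=H0
  add 117.128.0.0/12 -> H6 at depth 12
  ? 117.139.32.21  path d0:H2→d1:-→d2:-→d3:-→d4:-→d5:-→d6:-→d7:-→d8:-→d9:-→d10:-→d11:-→d12:H6→d13:-→d14:-→d15:-→d16:-→d17:-→d18:-→d19:-→d20:H2→d21:-→d22:-  best=H2
  - 117.128.0.0/12 clear@12

== LOOKUPS ==
["H7","H7","H7","H0","H0","H0","H0","H5","H0","H2"]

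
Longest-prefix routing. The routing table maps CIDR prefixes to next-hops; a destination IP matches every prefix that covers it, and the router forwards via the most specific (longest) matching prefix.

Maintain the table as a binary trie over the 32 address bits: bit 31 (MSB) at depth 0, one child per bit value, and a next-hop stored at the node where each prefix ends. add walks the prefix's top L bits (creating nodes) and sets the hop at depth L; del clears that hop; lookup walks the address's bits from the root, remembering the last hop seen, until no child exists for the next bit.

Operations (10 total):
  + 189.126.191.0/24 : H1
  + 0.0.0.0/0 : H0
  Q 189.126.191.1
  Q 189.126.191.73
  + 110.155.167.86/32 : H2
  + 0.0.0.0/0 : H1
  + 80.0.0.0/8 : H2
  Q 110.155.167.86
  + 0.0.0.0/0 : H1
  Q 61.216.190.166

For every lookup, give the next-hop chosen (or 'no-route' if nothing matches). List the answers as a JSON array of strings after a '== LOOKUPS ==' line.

Apply in order:
  + 189.126.191.0/24 (H1) depth=24
  + 0.0.0.0/0 (H0) depth=0
  ? 189.126.191.1  path d0:H0→d1:-→d2:-→d3:-→d4:-→d5:-→d6:-→d7:-→d8:-→d9:-→d10:-→d11:-→d12:-→d13:-→d14:-→d15:-→d16:-→d17:-→d18:-→d19:-→d20:-→d21:-→d22:-→d23:-→d24:H1  best=H1
  ? 189.126.191.73  path d0:H0→d1:-→d2:-→d3:-→d4:-→d5:-→d6:-→d7:-→d8:-→d9:-→d10:-→d11:-→d12:-→d13:-→d14:-→d15:-→d16:-→d17:-→d18:-→d19:-→d20:-→d21:-→d22:-→d23:-→d24:H1  best=H1
  + 110.155.167.86/32 (H2) depth=32
  + 0.0.0.0/0 (H1) depth=0
  + 80.0.0.0/8 (H2) depth=8
  ? 110.155.167.86  path d0:H1→d1:-→d2:-→d3:-→d4:-→d5:-→d6:-→d7:-→d8:-→d9:-→d10:-→d11:-→d12:-→d13:-→d14:-→d15:-→d16:-→d17:-→d18:-→d19:-→d20:-→d21:-→d22:-→d23:-→d24:-→d25:-→d26:-→d27:-→d28:-→d29:-→d30:-→d31:-→d32:H2  best=H2
  + 0.0.0.0/0 (H1) depth=0
  ? 61.216.190.166  path d0:H1→d1:-  best=H1

== LOOKUPS ==
["H1","H1","H2","H1"]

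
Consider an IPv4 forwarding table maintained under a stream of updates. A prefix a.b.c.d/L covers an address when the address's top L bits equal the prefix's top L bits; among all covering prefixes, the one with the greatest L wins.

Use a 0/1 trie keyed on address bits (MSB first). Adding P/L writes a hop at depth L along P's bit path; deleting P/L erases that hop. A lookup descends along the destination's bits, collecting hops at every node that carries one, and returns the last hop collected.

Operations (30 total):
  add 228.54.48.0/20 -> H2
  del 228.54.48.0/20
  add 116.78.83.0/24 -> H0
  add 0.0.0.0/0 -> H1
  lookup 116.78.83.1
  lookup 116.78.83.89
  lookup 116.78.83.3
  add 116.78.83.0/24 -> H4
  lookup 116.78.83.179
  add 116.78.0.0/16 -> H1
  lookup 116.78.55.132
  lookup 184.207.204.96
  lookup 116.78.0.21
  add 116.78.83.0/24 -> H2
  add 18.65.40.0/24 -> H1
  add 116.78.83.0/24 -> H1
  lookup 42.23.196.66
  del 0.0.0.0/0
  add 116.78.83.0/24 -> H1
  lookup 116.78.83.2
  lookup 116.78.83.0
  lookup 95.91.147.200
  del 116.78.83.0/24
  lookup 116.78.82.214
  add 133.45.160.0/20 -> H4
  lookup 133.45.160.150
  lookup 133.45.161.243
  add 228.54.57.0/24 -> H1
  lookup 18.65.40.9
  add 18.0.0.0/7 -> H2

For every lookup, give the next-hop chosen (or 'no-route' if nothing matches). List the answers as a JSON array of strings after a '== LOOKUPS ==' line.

Apply in order:
  add 228.54.48.0/20 -> H2 at depth 20
  - 228.54.48.0/20 clear@20
  add 116.78.83.0/24 -> H0 at depth 24
  add 0.0.0.0/0 -> H1 at depth 0
  Q 116.78.83.1: descend 011101000100111001010011 ; hops seen [H1,H0] ; pick H0
  Q 116.78.83.89: descend 011101000100111001010011 ; hops seen [H1,H0] ; pick H0
  Q 116.78.83.3: descend 011101000100111001010011 ; hops seen [H1,H0] ; pick H0
  add 116.78.83.0/24 -> H4 at depth 24
  Q 116.78.83.179: descend 011101000100111001010011 ; hops seen [H1,H4] ; pick H4
  add 116.78.0.0/16 -> H1 at depth 16
  Q 116.78.55.132: descend 01110100010011100 ; hops seen [H1,H1] ; pick H1
  Q 184.207.204.96: descend 1 ; hops seen [H1] ; pick H1
  Q 116.78.0.21: descend 01110100010011100 ; hops seen [H1,H1] ; pick H1
  add 116.78.83.0/24 -> H2 at depth 24
  add 18.65.40.0/24 -> H1 at depth 24
  add 116.78.83.0/24 -> H1 at depth 24
  Q 42.23.196.66: descend 00 ; hops seen [H1] ; pick H1
  - 0.0.0.0/0 clear@0
  add 116.78.83.0/24 -> H1 at depth 24
  Q 116.78.83.2: descend 011101000100111001010011 ; hops seen [H1,H1] ; pick H1
  Q 116.78.83.0: descend 011101000100111001010011 ; hops seen [H1,H1] ; pick H1
  Q 95.91.147.200: descend 01 ; hops seen [∅] ; pick no-route
  - 116.78.83.0/24 clear@24
  Q 116.78.82.214: descend 01110100010011100101001 ; hops seen [H1] ; pick H1
  add 133.45.160.0/20 -> H4 at depth 20
  Q 133.45.160.150: descend 10000101001011011010 ; hops seen [H4] ; pick H4
  Q 133.45.161.243: descend 10000101001011011010 ; hops seen [H4] ; pick H4
  add 228.54.57.0/24 -> H1 at depth 24
  Q 18.65.40.9: descend 000100100100000100101000 ; hops seen [H1] ; pick H1
  add 18.0.0.0/7 -> H2 at depth 7

== LOOKUPS ==
["H0","H0","H0","H4","H1","H1","H1","H1","H1","H1","no-route","H1","H4","H4","H1"]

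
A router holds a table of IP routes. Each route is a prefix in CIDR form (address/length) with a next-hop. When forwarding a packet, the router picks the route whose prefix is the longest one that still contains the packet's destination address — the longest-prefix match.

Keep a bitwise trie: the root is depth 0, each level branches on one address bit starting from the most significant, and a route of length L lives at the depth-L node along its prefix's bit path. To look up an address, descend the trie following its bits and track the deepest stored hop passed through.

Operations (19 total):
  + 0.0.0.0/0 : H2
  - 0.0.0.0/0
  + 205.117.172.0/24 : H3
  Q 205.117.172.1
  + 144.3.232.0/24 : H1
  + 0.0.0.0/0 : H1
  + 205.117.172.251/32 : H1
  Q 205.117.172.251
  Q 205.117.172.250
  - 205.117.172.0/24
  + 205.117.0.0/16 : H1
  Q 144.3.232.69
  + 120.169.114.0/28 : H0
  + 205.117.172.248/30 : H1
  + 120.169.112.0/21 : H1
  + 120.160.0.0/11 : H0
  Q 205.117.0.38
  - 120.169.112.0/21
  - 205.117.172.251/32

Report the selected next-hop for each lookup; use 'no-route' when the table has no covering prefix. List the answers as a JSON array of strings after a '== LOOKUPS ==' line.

Trace:
  add 0.0.0.0/0 -> H2 at depth 0
  del 0.0.0.0/0 (clear depth 0)
  add 205.117.172.0/24 -> H3 at depth 24
  lookup 205.117.172.1: bits 110011010111010110101100 walk d0:-→d1:-→d2:-→d3:-→d4:-→d5:-→d6:-→d7:-→d8:-→d9:-→d10:-→d11:-→d12:-→d13:-→d14:-→d15:-→d16:-→d17:-→d18:-→d19:-→d20:-→d21:-→d22:-→d23:-→d24:H3 -> H3
  add 144.3.232.0/24 -> H1 at depth 24
  add 0.0.0.0/0 -> H1 at depth 0
  add 205.117.172.251/32 -> H1 at depth 32
  lookup 205.117.172.251: bits 11001101011101011010110011111011 walk d0:H1→d1:-→d2:-→d3:-→d4:-→d5:-→d6:-→d7:-→d8:-→d9:-→d10:-→d11:-→d12:-→d13:-→d14:-→d15:-→d16:-→d17:-→d18:-→d19:-→d20:-→d21:-→d22:-→d23:-→d24:H3→d25:-→d26:-→d27:-→d28:-→d29:-→d30:-→d31:-→d32:H1 -> H1
  lookup 205.117.172.250: bits 1100110101110101101011001111101 walk d0:H1→d1:-→d2:-→d3:-→d4:-→d5:-→d6:-→d7:-→d8:-→d9:-→d10:-→d11:-→d12:-→d13:-→d14:-→d15:-→d16:-→d17:-→d18:-→d19:-→d20:-→d21:-→d22:-→d23:-→d24:H3→d25:-→d26:-→d27:-→d28:-→d29:-→d30:-→d31:- -> H3
  del 205.117.172.0/24 (clear depth 24)
  add 205.117.0.0/16 -> H1 at depth 16
  lookup 144.3.232.69: bits 100100000000001111101000 walk d0:H1→d1:-→d2:-→d3:-→d4:-→d5:-→d6:-→d7:-→d8:-→d9:-→d10:-→d11:-→d12:-→d13:-→d14:-→d15:-→d16:-→d17:-→d18:-→d19:-→d20:-→d21:-→d22:-→d23:-→d24:H1 -> H1
  add 120.169.114.0/28 -> H0 at depth 28
  add 205.117.172.248/30 -> H1 at depth 30
  add 120.169.112.0/21 -> H1 at depth 21
  add 120.160.0.0/11 -> H0 at depth 11
  lookup 205.117.0.38: bits 1100110101110101 walk d0:H1→d1:-→d2:-→d3:-→d4:-→d5:-→d6:-→d7:-→d8:-→d9:-→d10:-→d11:-→d12:-→d13:-→d14:-→d15:-→d16:H1 -> H1
  del 120.169.112.0/21 (clear depth 21)
  del 205.117.172.251/32 (clear depth 32)

== LOOKUPS ==
["H3","H1","H3","H1","H1"]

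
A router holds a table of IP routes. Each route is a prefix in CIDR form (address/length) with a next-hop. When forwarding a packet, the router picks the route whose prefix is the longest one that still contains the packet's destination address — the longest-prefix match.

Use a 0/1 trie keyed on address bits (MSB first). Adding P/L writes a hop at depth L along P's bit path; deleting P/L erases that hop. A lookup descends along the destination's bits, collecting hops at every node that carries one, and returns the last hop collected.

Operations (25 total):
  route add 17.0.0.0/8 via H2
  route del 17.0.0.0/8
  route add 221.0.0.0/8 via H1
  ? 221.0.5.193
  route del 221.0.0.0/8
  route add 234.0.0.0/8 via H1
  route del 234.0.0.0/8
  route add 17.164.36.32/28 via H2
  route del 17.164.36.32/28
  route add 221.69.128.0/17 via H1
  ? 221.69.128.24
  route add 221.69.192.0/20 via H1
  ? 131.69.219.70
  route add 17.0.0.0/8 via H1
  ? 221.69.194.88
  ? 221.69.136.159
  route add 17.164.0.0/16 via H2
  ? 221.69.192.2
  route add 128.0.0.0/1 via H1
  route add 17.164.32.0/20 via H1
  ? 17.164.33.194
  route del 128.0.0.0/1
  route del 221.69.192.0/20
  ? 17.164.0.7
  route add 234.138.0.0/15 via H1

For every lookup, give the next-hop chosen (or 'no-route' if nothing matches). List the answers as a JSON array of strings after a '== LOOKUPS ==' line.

Process each operation:
  add 17.0.0.0/8 -> H2 at depth 8
  - 17.0.0.0/8 clear@8
  add 221.0.0.0/8 -> H1 at depth 8
  Q 221.0.5.193: descend 11011101 ; hops seen [H1] ; pick H1
  - 221.0.0.0/8 clear@8
  add 234.0.0.0/8 -> H1 at depth 8
  - 234.0.0.0/8 clear@8
  add 17.164.36.32/28 -> H2 at depth 28
  - 17.164.36.32/28 clear@28
  add 221.69.128.0/17 -> H1 at depth 17
  Q 221.69.128.24: descend 11011101010001011 ; hops seen [H1] ; pick H1
  add 221.69.192.0/20 -> H1 at depth 20
  Q 131.69.219.70: descend 1 ; hops seen [∅] ; pick no-route
  add 17.0.0.0/8 -> H1 at depth 8
  Q 221.69.194.88: descend 11011101010001011100 ; hops seen [H1,H1] ; pick H1
  Q 221.69.136.159: descend 11011101010001011 ; hops seen [H1] ; pick H1
  add 17.164.0.0/16 -> H2 at depth 16
  Q 221.69.192.2: descend 11011101010001011100 ; hops seen [H1,H1] ; pick H1
  add 128.0.0.0/1 -> H1 at depth 1
  add 17.164.32.0/20 -> H1 at depth 20
  Q 17.164.33.194: descend 000100011010010000100 ; hops seen [H1,H2,H1] ; pick H1
  - 128.0.0.0/1 clear@1
  - 221.69.192.0/20 clear@20
  Q 17.164.0.7: descend 000100011010010000 ; hops seen [H1,H2] ; pick H2
  add 234.138.0.0/15 -> H1 at depth 15

== LOOKUPS ==
["H1","H1","no-route","H1","H1","H1","H1","H2"]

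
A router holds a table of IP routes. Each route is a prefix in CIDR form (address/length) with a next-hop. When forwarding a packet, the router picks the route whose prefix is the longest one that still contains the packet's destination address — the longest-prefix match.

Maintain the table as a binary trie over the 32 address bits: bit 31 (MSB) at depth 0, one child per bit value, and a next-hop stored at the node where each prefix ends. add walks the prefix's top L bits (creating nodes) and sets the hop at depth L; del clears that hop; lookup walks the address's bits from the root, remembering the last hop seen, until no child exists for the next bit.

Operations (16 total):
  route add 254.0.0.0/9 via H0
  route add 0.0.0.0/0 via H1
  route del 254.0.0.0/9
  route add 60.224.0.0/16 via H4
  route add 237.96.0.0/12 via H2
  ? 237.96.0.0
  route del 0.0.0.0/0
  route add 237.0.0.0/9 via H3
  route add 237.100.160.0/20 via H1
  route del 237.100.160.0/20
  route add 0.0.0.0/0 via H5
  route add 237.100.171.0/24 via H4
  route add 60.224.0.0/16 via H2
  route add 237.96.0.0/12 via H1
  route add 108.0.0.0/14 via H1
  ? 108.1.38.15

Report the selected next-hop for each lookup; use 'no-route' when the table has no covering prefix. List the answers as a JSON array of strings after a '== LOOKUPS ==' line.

Apply in order:
  + 254.0.0.0/9 (H0) depth=9
  + 0.0.0.0/0 (H1) depth=0
  - 254.0.0.0/9 clear@9
  + 60.224.0.0/16 (H4) depth=16
  + 237.96.0.0/12 (H2) depth=12
  ? 237.96.0.0  path d0:H1→d1:-→d2:-→d3:-→d4:-→d5:-→d6:-→d7:-→d8:-→d9:-→d10:-→d11:-→d12:H2  best=H2
  - 0.0.0.0/0 clear@0
  + 237.0.0.0/9 (H3) depth=9
  + 237.100.160.0/20 (H1) depth=20
  - 237.100.160.0/20 clear@20
  + 0.0.0.0/0 (H5) depth=0
  + 237.100.171.0/24 (H4) depth=24
  + 60.224.0.0/16 (H2) depth=16
  + 237.96.0.0/12 (H1) depth=12
  + 108.0.0.0/14 (H1) depth=14
  ? 108.1.38.15  path d0:H5→d1:-→d2:-→d3:-→d4:-→d5:-→d6:-→d7:-→d8:-→d9:-→d10:-→d11:-→d12:-→d13:-→d14:H1  best=H1

== LOOKUPS ==
["H2","H1"]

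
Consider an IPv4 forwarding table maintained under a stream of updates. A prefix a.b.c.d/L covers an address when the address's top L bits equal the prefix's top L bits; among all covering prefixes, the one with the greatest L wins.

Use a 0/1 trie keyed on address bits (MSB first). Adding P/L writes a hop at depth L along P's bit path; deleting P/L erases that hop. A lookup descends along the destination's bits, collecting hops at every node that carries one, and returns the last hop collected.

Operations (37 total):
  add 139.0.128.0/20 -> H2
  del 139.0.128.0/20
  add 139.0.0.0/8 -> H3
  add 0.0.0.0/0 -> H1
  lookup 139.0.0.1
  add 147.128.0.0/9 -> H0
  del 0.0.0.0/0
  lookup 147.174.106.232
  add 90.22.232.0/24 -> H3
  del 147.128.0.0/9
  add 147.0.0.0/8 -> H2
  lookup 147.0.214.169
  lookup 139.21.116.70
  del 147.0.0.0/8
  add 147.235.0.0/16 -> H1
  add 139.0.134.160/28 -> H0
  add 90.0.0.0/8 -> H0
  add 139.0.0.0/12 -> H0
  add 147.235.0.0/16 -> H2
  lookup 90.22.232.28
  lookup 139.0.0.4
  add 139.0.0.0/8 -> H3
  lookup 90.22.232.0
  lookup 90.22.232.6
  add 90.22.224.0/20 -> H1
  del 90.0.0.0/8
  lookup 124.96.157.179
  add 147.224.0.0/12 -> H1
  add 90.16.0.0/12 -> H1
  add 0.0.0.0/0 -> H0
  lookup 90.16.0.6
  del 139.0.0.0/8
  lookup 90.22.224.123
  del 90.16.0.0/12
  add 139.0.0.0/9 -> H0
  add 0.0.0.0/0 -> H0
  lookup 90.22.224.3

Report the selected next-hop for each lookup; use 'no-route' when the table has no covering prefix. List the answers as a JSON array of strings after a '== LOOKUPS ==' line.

Trace:
  add 139.0.128.0/20 -> H2 at depth 20
  del 139.0.128.0/20 (clear depth 20)
  add 139.0.0.0/8 -> H3 at depth 8
  add 0.0.0.0/0 -> H1 at depth 0
  Q 139.0.0.1: descend 1000101100000000 ; hops seen [H1,H3] ; pick H3
  add 147.128.0.0/9 -> H0 at depth 9
  del 0.0.0.0/0 (clear depth 0)
  Q 147.174.106.232: descend 100100111 ; hops seen [H0] ; pick H0
  add 90.22.232.0/24 -> H3 at depth 24
  del 147.128.0.0/9 (clear depth 9)
  add 147.0.0.0/8 -> H2 at depth 8
  Q 147.0.214.169: descend 10010011 ; hops seen [H2] ; pick H2
  Q 139.21.116.70: descend 10001011000 ; hops seen [H3] ; pick H3
  del 147.0.0.0/8 (clear depth 8)
  add 147.235.0.0/16 -> H1 at depth 16
  add 139.0.134.160/28 -> H0 at depth 28
  add 90.0.0.0/8 -> H0 at depth 8
  add 139.0.0.0/12 -> H0 at depth 12
  add 147.235.0.0/16 -> H2 at depth 16
  Q 90.22.232.28: descend 010110100001011011101000 ; hops seen [H0,H3] ; pick H3
  Q 139.0.0.4: descend 1000101100000000 ; hops seen [H3,H0] ; pick H0
  add 139.0.0.0/8 -> H3 at depth 8
  Q 90.22.232.0: descend 010110100001011011101000 ; hops seen [H0,H3] ; pick H3
  Q 90.22.232.6: descend 010110100001011011101000 ; hops seen [H0,H3] ; pick H3
  add 90.22.224.0/20 -> H1 at depth 20
  del 90.0.0.0/8 (clear depth 8)
  Q 124.96.157.179: descend 01 ; hops seen [∅] ; pick no-route
  add 147.224.0.0/12 -> H1 at depth 12
  add 90.16.0.0/12 -> H1 at depth 12
  add 0.0.0.0/0 -> H0 at depth 0
  Q 90.16.0.6: descend 0101101000010 ; hops seen [H0,H1] ; pick H1
  del 139.0.0.0/8 (clear depth 8)
  Q 90.22.224.123: descend 01011010000101101110 ; hops seen [H0,H1,H1] ; pick H1
  del 90.16.0.0/12 (clear depth 12)
  add 139.0.0.0/9 -> H0 at depth 9
  add 0.0.0.0/0 -> H0 at depth 0
  Q 90.22.224.3: descend 01011010000101101110 ; hops seen [H0,H1] ; pick H1

== LOOKUPS ==
["H3","H0","H2","H3","H3","H0","H3","H3","no-route","H1","H1","H1"]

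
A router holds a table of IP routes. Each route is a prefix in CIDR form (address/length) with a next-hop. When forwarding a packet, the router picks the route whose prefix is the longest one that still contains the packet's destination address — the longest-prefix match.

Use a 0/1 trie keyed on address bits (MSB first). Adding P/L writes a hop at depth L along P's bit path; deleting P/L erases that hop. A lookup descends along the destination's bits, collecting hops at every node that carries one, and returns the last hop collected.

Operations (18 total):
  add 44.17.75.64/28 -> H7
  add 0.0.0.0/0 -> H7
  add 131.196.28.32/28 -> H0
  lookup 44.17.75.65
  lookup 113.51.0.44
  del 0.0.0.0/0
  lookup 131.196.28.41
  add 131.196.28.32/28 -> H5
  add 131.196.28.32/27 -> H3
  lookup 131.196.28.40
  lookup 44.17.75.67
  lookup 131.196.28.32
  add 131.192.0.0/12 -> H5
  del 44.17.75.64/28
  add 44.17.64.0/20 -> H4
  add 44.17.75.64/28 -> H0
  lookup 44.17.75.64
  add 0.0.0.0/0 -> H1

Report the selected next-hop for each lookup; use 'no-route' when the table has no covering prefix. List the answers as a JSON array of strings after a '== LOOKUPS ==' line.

Trace:
  + 44.17.75.64/28 (H7) depth=28
  + 0.0.0.0/0 (H7) depth=0
  + 131.196.28.32/28 (H0) depth=28
  Q 44.17.75.65: descend 0010110000010001010010110100 ; hops seen [H7,H7] ; pick H7
  Q 113.51.0.44: descend 0 ; hops seen [H7] ; pick H7
  - 0.0.0.0/0 clear@0
  Q 131.196.28.41: descend 1000001111000100000111000010 ; hops seen [H0] ; pick H0
  + 131.196.28.32/28 (H5) depth=28
  + 131.196.28.32/27 (H3) depth=27
  Q 131.196.28.40: descend 1000001111000100000111000010 ; hops seen [H3,H5] ; pick H5
  Q 44.17.75.67: descend 0010110000010001010010110100 ; hops seen [H7] ; pick H7
  Q 131.196.28.32: descend 1000001111000100000111000010 ; hops seen [H3,H5] ; pick H5
  + 131.192.0.0/12 (H5) depth=12
  - 44.17.75.64/28 clear@28
  + 44.17.64.0/20 (H4) depth=20
  + 44.17.75.64/28 (H0) depth=28
  Q 44.17.75.64: descend 0010110000010001010010110100 ; hops seen [H4,H0] ; pick H0
  + 0.0.0.0/0 (H1) depth=0

== LOOKUPS ==
["H7","H7","H0","H5","H7","H5","H0"]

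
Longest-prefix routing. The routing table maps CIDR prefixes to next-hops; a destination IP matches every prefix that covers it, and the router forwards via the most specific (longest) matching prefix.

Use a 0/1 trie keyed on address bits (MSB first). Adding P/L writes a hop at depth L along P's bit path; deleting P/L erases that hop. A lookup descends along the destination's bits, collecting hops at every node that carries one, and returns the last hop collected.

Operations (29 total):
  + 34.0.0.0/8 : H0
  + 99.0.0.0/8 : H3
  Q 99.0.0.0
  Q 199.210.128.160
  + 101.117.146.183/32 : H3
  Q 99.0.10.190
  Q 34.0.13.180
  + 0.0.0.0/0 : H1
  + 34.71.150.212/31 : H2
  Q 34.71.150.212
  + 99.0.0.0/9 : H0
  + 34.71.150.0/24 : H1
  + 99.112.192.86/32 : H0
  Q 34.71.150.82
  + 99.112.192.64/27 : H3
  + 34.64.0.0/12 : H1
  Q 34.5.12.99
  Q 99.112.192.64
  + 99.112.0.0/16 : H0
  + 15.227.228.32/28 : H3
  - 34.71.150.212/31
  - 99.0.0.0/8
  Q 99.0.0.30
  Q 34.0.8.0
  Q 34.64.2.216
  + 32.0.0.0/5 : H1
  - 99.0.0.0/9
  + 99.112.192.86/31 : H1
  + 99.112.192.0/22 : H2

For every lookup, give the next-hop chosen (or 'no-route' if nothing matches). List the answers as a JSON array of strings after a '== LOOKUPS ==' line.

Trace:
  + 34.0.0.0/8 (H0) depth=8
  + 99.0.0.0/8 (H3) depth=8
  ? 99.0.0.0  path d0:-→d1:-→d2:-→d3:-→d4:-→d5:-→d6:-→d7:-→d8:H3  best=H3
  ? 199.210.128.160  path d0:-  best=no-route
  + 101.117.146.183/32 (H3) depth=32
  ? 99.0.10.190  path d0:-→d1:-→d2:-→d3:-→d4:-→d5:-→d6:-→d7:-→d8:H3  best=H3
  ? 34.0.13.180  path d0:-→d1:-→d2:-→d3:-→d4:-→d5:-→d6:-→d7:-→d8:H0  best=H0
  + 0.0.0.0/0 (H1) depth=0
  + 34.71.150.212/31 (H2) depth=31
  ? 34.71.150.212  path d0:H1→d1:-→d2:-→d3:-→d4:-→d5:-→d6:-→d7:-→d8:H0→d9:-→d10:-→d11:-→d12:-→d13:-→d14:-→d15:-→d16:-→d17:-→d18:-→d19:-→d20:-→d21:-→d22:-→d23:-→d24:-→d25:-→d26:-→d27:-→d28:-→d29:-→d30:-→d31:H2  best=H2
  + 99.0.0.0/9 (H0) depth=9
  + 34.71.150.0/24 (H1) depth=24
  + 99.112.192.86/32 (H0) depth=32
  ? 34.71.150.82  path d0:H1→d1:-→d2:-→d3:-→d4:-→d5:-→d6:-→d7:-→d8:H0→d9:-→d10:-→d11:-→d12:-→d13:-→d14:-→d15:-→d16:-→d17:-→d18:-→d19:-→d20:-→d21:-→d22:-→d23:-→d24:H1  best=H1
  + 99.112.192.64/27 (H3) depth=27
  + 34.64.0.0/12 (H1) depth=12
  ? 34.5.12.99  path d0:H1→d1:-→d2:-→d3:-→d4:-→d5:-→d6:-→d7:-→d8:H0→d9:-  best=H0
  ? 99.112.192.64  path d0:H1→d1:-→d2:-→d3:-→d4:-→d5:-→d6:-→d7:-→d8:H3→d9:H0→d10:-→d11:-→d12:-→d13:-→d14:-→d15:-→d16:-→d17:-→d18:-→d19:-→d20:-→d21:-→d22:-→d23:-→d24:-→d25:-→d26:-→d27:H3  best=H3
  + 99.112.0.0/16 (H0) depth=16
  + 15.227.228.32/28 (H3) depth=28
  - 34.71.150.212/31 clear@31
  - 99.0.0.0/8 clear@8
  ? 99.0.0.30  path d0:H1→d1:-→d2:-→d3:-→d4:-→d5:-→d6:-→d7:-→d8:-→d9:H0  best=H0
  ? 34.0.8.0  path d0:H1→d1:-→d2:-→d3:-→d4:-→d5:-→d6:-→d7:-→d8:H0→d9:-  best=H0
  ? 34.64.2.216  path d0:H1→d1:-→d2:-→d3:-→d4:-→d5:-→d6:-→d7:-→d8:H0→d9:-→d10:-→d11:-→d12:H1→d13:-  best=H1
  + 32.0.0.0/5 (H1) depth=5
  - 99.0.0.0/9 clear@9
  + 99.112.192.86/31 (H1) depth=31
  + 99.112.192.0/22 (H2) depth=22

== LOOKUPS ==
["H3","no-route","H3","H0","H2","H1","H0","H3","H0","H0","H1"]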